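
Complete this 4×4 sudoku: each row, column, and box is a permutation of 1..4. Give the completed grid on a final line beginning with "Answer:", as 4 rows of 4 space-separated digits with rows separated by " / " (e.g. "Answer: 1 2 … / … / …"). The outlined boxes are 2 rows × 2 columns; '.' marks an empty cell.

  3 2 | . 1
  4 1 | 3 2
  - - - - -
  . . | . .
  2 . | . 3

Step 1. [r3c4∈{4}] only 4 remains possible at r3c4, so r3c4=4.
Step 2. [r3c1∈{1}] r3c1 has the single candidate 1 ⇒ r3c1=1.
Step 3. [r4c2∈{4}] r4c2 has the single candidate 4, so r4c2=4.
Step 4. [r3c3∈{2}] r3c3 is down to just 2. So r3c3=2.
Step 5. [r1c3∈{4}] r1c3 has the single candidate 4. So r1c3=4.
Step 6. [r3c2∈{3}] only 3 remains possible at r3c2, so r3c2=3.
Step 7. [r4c3∈{1}] r4c3's peers cover all but 1. So r4c3=1.

Answer: 3 2 4 1 / 4 1 3 2 / 1 3 2 4 / 2 4 1 3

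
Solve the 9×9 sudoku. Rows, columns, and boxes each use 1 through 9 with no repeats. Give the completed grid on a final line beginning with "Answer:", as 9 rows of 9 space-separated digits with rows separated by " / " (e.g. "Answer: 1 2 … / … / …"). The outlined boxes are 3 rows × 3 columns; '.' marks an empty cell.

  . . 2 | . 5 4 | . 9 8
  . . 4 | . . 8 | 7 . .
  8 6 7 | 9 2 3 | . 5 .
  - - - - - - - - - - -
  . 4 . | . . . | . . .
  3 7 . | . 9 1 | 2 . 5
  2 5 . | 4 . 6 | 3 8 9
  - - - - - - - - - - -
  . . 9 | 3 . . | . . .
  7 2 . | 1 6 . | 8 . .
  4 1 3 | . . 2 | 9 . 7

Step 1. [r9c8∈{6}] only 6 remains possible at r9c8. So r9c8=6.
Step 2. [r7c5∈{4,7,8}] r7c5 is the only open cell in col 5 admitting 4. So r7c5=4.
Step 3. [r5c4∈{8}] nothing but 8 survives at r5c4 ⇒ r5c4=8.
Step 4. [r4c8∈{1,7}] across col 8, 7 lands solely at r4c8, so r4c8=7.
Step 5. [r4c1∈{1,6,9}] r4c1 is the only open cell in row 4 admitting 9 ⇒ r4c1=9.
Step 6. [r4c6∈{5}] nothing but 5 survives at r4c6, so r4c6=5.
Step 7. [r2c5∈{1}] only 1 remains possible at r2c5 ⇒ r2c5=1.
Step 8. [r7c8∈{1,2}] across col 8, 1 lands solely at r7c8, so r7c8=1.
Step 9. [r3c7∈{1,4}] across col 7, 4 lands solely at r3c7 ⇒ r3c7=4.
Step 10. [r2c4∈{6}] r2c4 is down to just 6, so r2c4=6.
Step 11. [r4c9∈{1,6}] across col 9, 6 lands solely at r4c9 ⇒ r4c9=6.
Step 12. [r2c8∈{2,3}] 2 has one home in col 8: r2c8. So r2c8=2.
Step 13. [r8c8∈{3,4}] r8c8 is the only open cell in col 8 admitting 3, so r8c8=3.
Step 14. [r4c7∈{1}] nothing but 1 survives at r4c7 ⇒ r4c7=1.
Step 15. [r2c1∈{5}] r2c1 has the single candidate 5, so r2c1=5.
Step 16. [r2c2∈{3,9}] r2c2 is the only open cell in row 2 admitting 9, so r2c2=9.
Step 17. [r1c7∈{6}] r1c7 is down to just 6. So r1c7=6.
Step 18. [r8c9∈{4}] nothing but 4 survives at r8c9 ⇒ r8c9=4.
Step 19. [r4c3∈{8}] r4c3's peers cover all but 8 ⇒ r4c3=8.
Step 20. [r3c9∈{1}] nothing but 1 survives at r3c9 ⇒ r3c9=1.
Step 21. [r7c6∈{7}] r7c6 is down to just 7, so r7c6=7.
Step 22. [r7c7∈{5}] only 5 remains possible at r7c7 ⇒ r7c7=5.
Step 23. [r8c6∈{9}] r8c6 has the single candidate 9, so r8c6=9.
Step 24. [r9c5∈{8}] r9c5's peers cover all but 8 ⇒ r9c5=8.
Step 25. [r1c2∈{3}] only 3 remains possible at r1c2 ⇒ r1c2=3.
Step 26. [r4c4∈{2}] only 2 remains possible at r4c4. So r4c4=2.
Step 27. [r1c4∈{7}] r1c4's peers cover all but 7 ⇒ r1c4=7.
Step 28. [r1c1∈{1}] r1c1 is down to just 1, so r1c1=1.
Step 29. [r7c1∈{6}] r7c1 has the single candidate 6 ⇒ r7c1=6.
Step 30. [r6c3∈{1}] r6c3's peers cover all but 1 ⇒ r6c3=1.
Step 31. [r4c5∈{3}] r4c5's peers cover all but 3 ⇒ r4c5=3.
Step 32. [r7c2∈{8}] r7c2 has the single candidate 8, so r7c2=8.
Step 33. [r5c3∈{6}] r5c3 has the single candidate 6. So r5c3=6.
Step 34. [r6c5∈{7}] nothing but 7 survives at r6c5, so r6c5=7.
Step 35. [r2c9∈{3}] r2c9's peers cover all but 3. So r2c9=3.
Step 36. [r5c8∈{4}] r5c8 has the single candidate 4, so r5c8=4.
Step 37. [r8c3∈{5}] nothing but 5 survives at r8c3. So r8c3=5.
Step 38. [r7c9∈{2}] r7c9's peers cover all but 2. So r7c9=2.
Step 39. [r9c4∈{5}] r9c4 is down to just 5. So r9c4=5.

Answer: 1 3 2 7 5 4 6 9 8 / 5 9 4 6 1 8 7 2 3 / 8 6 7 9 2 3 4 5 1 / 9 4 8 2 3 5 1 7 6 / 3 7 6 8 9 1 2 4 5 / 2 5 1 4 7 6 3 8 9 / 6 8 9 3 4 7 5 1 2 / 7 2 5 1 6 9 8 3 4 / 4 1 3 5 8 2 9 6 7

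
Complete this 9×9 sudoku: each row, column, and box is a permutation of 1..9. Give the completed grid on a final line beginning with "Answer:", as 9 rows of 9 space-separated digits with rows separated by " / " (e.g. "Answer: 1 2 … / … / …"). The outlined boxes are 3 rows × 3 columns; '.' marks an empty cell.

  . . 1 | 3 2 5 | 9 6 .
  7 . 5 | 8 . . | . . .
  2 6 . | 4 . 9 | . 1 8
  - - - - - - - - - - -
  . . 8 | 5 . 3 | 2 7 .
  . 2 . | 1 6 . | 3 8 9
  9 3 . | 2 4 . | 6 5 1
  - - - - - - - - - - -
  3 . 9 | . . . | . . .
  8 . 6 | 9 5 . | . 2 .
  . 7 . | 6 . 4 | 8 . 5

Step 1. [r4c9∈{4}] only 4 remains possible at r4c9 ⇒ r4c9=4.
Step 2. [r7c4∈{7}] r7c4 is down to just 7 ⇒ r7c4=7.
Step 3. [r8c6∈{1}] r8c6 is down to just 1, so r8c6=1.
Step 4. [r8c2∈{4}] nothing but 4 survives at r8c2, so r8c2=4.
Step 5. [r8c9∈{3,7}] 3 has one home in row 8: r8c9. So r8c9=3.
Step 6. [r6c6∈{7,8}] 8 has one home in row 6: r6c6, so r6c6=8.
Step 7. [r7c8∈{4}] r7c8 is down to just 4. So r7c8=4.
Step 8. [r9c1∈{1}] r9c1 is down to just 1 ⇒ r9c1=1.
Step 9. [r5c3∈{4,7}] col 3 places 4 nowhere but r5c3 ⇒ r5c3=4.
Step 10. [r3c5∈{7}] r3c5 is down to just 7, so r3c5=7.
Step 11. [r9c3∈{2}] r9c3 is down to just 2 ⇒ r9c3=2.
Step 12. [r9c5∈{3}] nothing but 3 survives at r9c5, so r9c5=3.
Step 13. [r3c3∈{3}] r3c3 has the single candidate 3, so r3c3=3.
Step 14. [r6c3∈{7}] only 7 remains possible at r6c3, so r6c3=7.
Step 15. [r4c2∈{1}] r4c2's peers cover all but 1, so r4c2=1.
Step 16. [r8c7∈{7}] only 7 remains possible at r8c7. So r8c7=7.
Step 17. [r1c2∈{8}] only 8 remains possible at r1c2 ⇒ r1c2=8.
Step 18. [r9c8∈{9}] r9c8 is down to just 9. So r9c8=9.
Step 19. [r7c9∈{6}] r7c9 has the single candidate 6 ⇒ r7c9=6.
Step 20. [r4c5∈{9}] only 9 remains possible at r4c5 ⇒ r4c5=9.
Step 21. [r3c7∈{5}] r3c7's peers cover all but 5, so r3c7=5.
Step 22. [r5c6∈{7}] r5c6 has the single candidate 7, so r5c6=7.
Step 23. [r2c7∈{4}] nothing but 4 survives at r2c7, so r2c7=4.
Step 24. [r2c8∈{3}] only 3 remains possible at r2c8. So r2c8=3.
Step 25. [r2c5∈{1}] r2c5's peers cover all but 1 ⇒ r2c5=1.
Step 26. [r2c9∈{2}] r2c9 has the single candidate 2, so r2c9=2.
Step 27. [r7c5∈{8}] only 8 remains possible at r7c5. So r7c5=8.
Step 28. [r2c6∈{6}] r2c6's peers cover all but 6. So r2c6=6.
Step 29. [r2c2∈{9}] r2c2 has the single candidate 9 ⇒ r2c2=9.
Step 30. [r7c7∈{1}] nothing but 1 survives at r7c7, so r7c7=1.
Step 31. [r4c1∈{6}] r4c1 is down to just 6 ⇒ r4c1=6.
Step 32. [r7c2∈{5}] only 5 remains possible at r7c2 ⇒ r7c2=5.
Step 33. [r7c6∈{2}] r7c6 has the single candidate 2. So r7c6=2.
Step 34. [r1c1∈{4}] only 4 remains possible at r1c1 ⇒ r1c1=4.
Step 35. [r5c1∈{5}] r5c1 is down to just 5, so r5c1=5.
Step 36. [r1c9∈{7}] r1c9 has the single candidate 7, so r1c9=7.

Answer: 4 8 1 3 2 5 9 6 7 / 7 9 5 8 1 6 4 3 2 / 2 6 3 4 7 9 5 1 8 / 6 1 8 5 9 3 2 7 4 / 5 2 4 1 6 7 3 8 9 / 9 3 7 2 4 8 6 5 1 / 3 5 9 7 8 2 1 4 6 / 8 4 6 9 5 1 7 2 3 / 1 7 2 6 3 4 8 9 5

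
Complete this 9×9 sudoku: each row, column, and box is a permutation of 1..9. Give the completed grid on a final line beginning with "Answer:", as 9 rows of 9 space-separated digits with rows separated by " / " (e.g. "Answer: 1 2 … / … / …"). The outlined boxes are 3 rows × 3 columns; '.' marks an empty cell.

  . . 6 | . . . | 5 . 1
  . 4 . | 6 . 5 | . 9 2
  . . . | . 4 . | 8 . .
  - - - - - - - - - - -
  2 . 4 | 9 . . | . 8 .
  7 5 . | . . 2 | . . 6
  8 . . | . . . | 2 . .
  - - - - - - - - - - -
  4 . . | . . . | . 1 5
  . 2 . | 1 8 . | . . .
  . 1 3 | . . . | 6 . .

Step 1. [r4c5∈{1,3,5,6,7}] row 4 places 5 nowhere but r4c5. So r4c5=5.
Step 2. [r1c8∈{3,4,7}] 4 has one home in row 1: r1c8. So r1c8=4.
Step 3. [r5c8∈{3}] r5c8 is down to just 3, so r5c8=3.
Step 4. [r8c8∈{7}] r8c8's peers cover all but 7, so r8c8=7.
Step 5. [r5c5∈{1}] r5c5 is down to just 1 ⇒ r5c5=1.
Step 6. [r5c3∈{9}] r5c3 has the single candidate 9. So r5c3=9.
Step 7. [r1c6∈{3,7,8,9}] in col 6, 8 fits only at r1c6 ⇒ r1c6=8.
Step 8. [r3c6∈{1,3,7,9}] across col 6, 1 lands solely at r3c6. So r3c6=1.
Step 9. [r1c5∈{2,3,7,9}] r1c5 is the only open cell in box 2 admitting 9, so r1c5=9.
Step 10. [r1c1∈{3}] r1c1 is down to just 3, so r1c1=3.
Step 11. [r1c2∈{7}] r1c2's peers cover all but 7. So r1c2=7.
Step 12. [r6c9∈{4,7,9}] in row 6, 9 fits only at r6c9 ⇒ r6c9=9.
Step 13. [r7c3∈{7,8}] r7c3 is the only open cell in col 3 admitting 7, so r7c3=7.
Step 14. [r9c4∈{2,4,5,7}] across col 4, 5 lands solely at r9c4. So r9c4=5.
Step 15. [r9c1∈{9}] r9c1's peers cover all but 9 ⇒ r9c1=9.
Step 16. [r4c9∈{7}] r4c9 is down to just 7. So r4c9=7.
Step 17. [r3c4∈{2,3,7}] 7 has one home in row 3: r3c4 ⇒ r3c4=7.
Step 18. [r8c1∈{5,6}] col 1 places 6 nowhere but r8c1. So r8c1=6.
Step 19. [r2c5∈{3}] r2c5's peers cover all but 3 ⇒ r2c5=3.
Step 20. [r5c7∈{4}] only 4 remains possible at r5c7. So r5c7=4.
Step 21. [r6c4∈{3,4}] in col 4, 4 fits only at r6c4 ⇒ r6c4=4.
Step 22. [r7c4∈{2,3}] in col 4, 3 fits only at r7c4. So r7c4=3.
Step 23. [r8c7∈{3,9}] col 7 places 3 nowhere but r8c7 ⇒ r8c7=3.
Step 24. [r7c5∈{2,6}] row 7 places 2 nowhere but r7c5. So r7c5=2.
Step 25. [r6c5∈{6,7}] col 5 places 6 nowhere but r6c5. So r6c5=6.
Step 26. [r6c2∈{3}] nothing but 3 survives at r6c2 ⇒ r6c2=3.
Step 27. [r8c6∈{4,9}] row 8 places 9 nowhere but r8c6, so r8c6=9.
Step 28. [r9c6∈{4,7}] r9c6 is the only open cell in col 6 admitting 4. So r9c6=4.
Step 29. [r2c1∈{1}] r2c1 has the single candidate 1, so r2c1=1.
Step 30. [r3c3∈{2,5}] r3c3 is the only open cell in row 3 admitting 2. So r3c3=2.
Step 31. [r7c6∈{6}] r7c6's peers cover all but 6, so r7c6=6.
Step 32. [r2c3∈{8}] nothing but 8 survives at r2c3, so r2c3=8.
Step 33. [r8c3∈{5}] r8c3's peers cover all but 5 ⇒ r8c3=5.
Step 34. [r3c8∈{6}] only 6 remains possible at r3c8, so r3c8=6.
Step 35. [r2c7∈{7}] r2c7 is down to just 7, so r2c7=7.
Step 36. [r4c6∈{3}] r4c6's peers cover all but 3. So r4c6=3.
Step 37. [r3c9∈{3}] r3c9's peers cover all but 3 ⇒ r3c9=3.
Step 38. [r5c4∈{8}] only 8 remains possible at r5c4, so r5c4=8.
Step 39. [r8c9∈{4}] r8c9's peers cover all but 4 ⇒ r8c9=4.
Step 40. [r6c6∈{7}] r6c6's peers cover all but 7. So r6c6=7.
Step 41. [r9c9∈{8}] r9c9 has the single candidate 8. So r9c9=8.
Step 42. [r6c8∈{5}] r6c8's peers cover all but 5. So r6c8=5.
Step 43. [r4c2∈{6}] nothing but 6 survives at r4c2. So r4c2=6.
Step 44. [r7c2∈{8}] only 8 remains possible at r7c2. So r7c2=8.
Step 45. [r6c3∈{1}] nothing but 1 survives at r6c3. So r6c3=1.
Step 46. [r1c4∈{2}] r1c4 is down to just 2. So r1c4=2.
Step 47. [r3c1∈{5}] nothing but 5 survives at r3c1, so r3c1=5.
Step 48. [r3c2∈{9}] only 9 remains possible at r3c2, so r3c2=9.
Step 49. [r7c7∈{9}] r7c7's peers cover all but 9, so r7c7=9.
Step 50. [r9c8∈{2}] r9c8's peers cover all but 2, so r9c8=2.
Step 51. [r4c7∈{1}] nothing but 1 survives at r4c7. So r4c7=1.
Step 52. [r9c5∈{7}] r9c5 is down to just 7, so r9c5=7.

Answer: 3 7 6 2 9 8 5 4 1 / 1 4 8 6 3 5 7 9 2 / 5 9 2 7 4 1 8 6 3 / 2 6 4 9 5 3 1 8 7 / 7 5 9 8 1 2 4 3 6 / 8 3 1 4 6 7 2 5 9 / 4 8 7 3 2 6 9 1 5 / 6 2 5 1 8 9 3 7 4 / 9 1 3 5 7 4 6 2 8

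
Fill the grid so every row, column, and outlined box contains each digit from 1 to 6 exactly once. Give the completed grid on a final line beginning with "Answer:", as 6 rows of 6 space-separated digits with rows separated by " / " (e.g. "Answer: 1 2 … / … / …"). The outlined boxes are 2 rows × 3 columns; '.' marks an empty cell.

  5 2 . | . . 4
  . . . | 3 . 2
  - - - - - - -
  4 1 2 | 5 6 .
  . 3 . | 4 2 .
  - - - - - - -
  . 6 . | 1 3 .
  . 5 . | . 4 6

Step 1. [r1c3∈{1,3,6}] 3 has one home in row 1: r1c3, so r1c3=3.
Step 2. [r6c1∈{1,2,3}] across row 6, 3 lands solely at r6c1 ⇒ r6c1=3.
Step 3. [r2c1∈{1,6}] across col 1, 1 lands solely at r2c1. So r2c1=1.
Step 4. [r2c3∈{4,6}] in row 2, 6 fits only at r2c3 ⇒ r2c3=6.
Step 5. [r4c1∈{6}] only 6 remains possible at r4c1 ⇒ r4c1=6.
Step 6. [r1c4∈{6}] r1c4 has the single candidate 6 ⇒ r1c4=6.
Step 7. [r6c4∈{2}] only 2 remains possible at r6c4. So r6c4=2.
Step 8. [r5c3∈{4}] only 4 remains possible at r5c3, so r5c3=4.
Step 9. [r6c3∈{1}] r6c3 has the single candidate 1, so r6c3=1.
Step 10. [r5c1∈{2}] only 2 remains possible at r5c1. So r5c1=2.
Step 11. [r3c6∈{3}] r3c6 is down to just 3. So r3c6=3.
Step 12. [r5c6∈{5}] nothing but 5 survives at r5c6, so r5c6=5.
Step 13. [r4c3∈{5}] nothing but 5 survives at r4c3. So r4c3=5.
Step 14. [r4c6∈{1}] only 1 remains possible at r4c6 ⇒ r4c6=1.
Step 15. [r2c2∈{4}] r2c2 has the single candidate 4, so r2c2=4.
Step 16. [r2c5∈{5}] only 5 remains possible at r2c5 ⇒ r2c5=5.
Step 17. [r1c5∈{1}] r1c5 has the single candidate 1. So r1c5=1.

Answer: 5 2 3 6 1 4 / 1 4 6 3 5 2 / 4 1 2 5 6 3 / 6 3 5 4 2 1 / 2 6 4 1 3 5 / 3 5 1 2 4 6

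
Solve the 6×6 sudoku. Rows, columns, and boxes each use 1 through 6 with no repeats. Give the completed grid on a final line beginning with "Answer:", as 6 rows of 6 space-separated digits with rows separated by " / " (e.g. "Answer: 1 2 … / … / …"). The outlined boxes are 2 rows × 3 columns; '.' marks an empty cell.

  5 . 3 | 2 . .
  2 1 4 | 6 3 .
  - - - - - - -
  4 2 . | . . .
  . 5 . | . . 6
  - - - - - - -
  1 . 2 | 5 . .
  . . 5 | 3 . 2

Step 1. [r3c4∈{1}] r3c4's peers cover all but 1, so r3c4=1.
Step 2. [r5c6∈{4}] only 4 remains possible at r5c6, so r5c6=4.
Step 3. [r6c1∈{6}] only 6 remains possible at r6c1. So r6c1=6.
Step 4. [r1c5∈{1,4}] in row 1, 4 fits only at r1c5 ⇒ r1c5=4.
Step 5. [r3c5∈{5}] r3c5 has the single candidate 5, so r3c5=5.
Step 6. [r5c2∈{3}] only 3 remains possible at r5c2. So r5c2=3.
Step 7. [r5c5∈{6}] nothing but 6 survives at r5c5. So r5c5=6.
Step 8. [r4c3∈{1}] r4c3 has the single candidate 1. So r4c3=1.
Step 9. [r6c2∈{4}] nothing but 4 survives at r6c2 ⇒ r6c2=4.
Step 10. [r4c4∈{4}] only 4 remains possible at r4c4. So r4c4=4.
Step 11. [r4c1∈{3}] r4c1 has the single candidate 3 ⇒ r4c1=3.
Step 12. [r2c6∈{5}] r2c6 is down to just 5, so r2c6=5.
Step 13. [r4c5∈{2}] r4c5 is down to just 2, so r4c5=2.
Step 14. [r3c3∈{6}] r3c3's peers cover all but 6. So r3c3=6.
Step 15. [r3c6∈{3}] r3c6 is down to just 3. So r3c6=3.
Step 16. [r1c6∈{1}] nothing but 1 survives at r1c6, so r1c6=1.
Step 17. [r1c2∈{6}] r1c2 has the single candidate 6, so r1c2=6.
Step 18. [r6c5∈{1}] r6c5 has the single candidate 1 ⇒ r6c5=1.

Answer: 5 6 3 2 4 1 / 2 1 4 6 3 5 / 4 2 6 1 5 3 / 3 5 1 4 2 6 / 1 3 2 5 6 4 / 6 4 5 3 1 2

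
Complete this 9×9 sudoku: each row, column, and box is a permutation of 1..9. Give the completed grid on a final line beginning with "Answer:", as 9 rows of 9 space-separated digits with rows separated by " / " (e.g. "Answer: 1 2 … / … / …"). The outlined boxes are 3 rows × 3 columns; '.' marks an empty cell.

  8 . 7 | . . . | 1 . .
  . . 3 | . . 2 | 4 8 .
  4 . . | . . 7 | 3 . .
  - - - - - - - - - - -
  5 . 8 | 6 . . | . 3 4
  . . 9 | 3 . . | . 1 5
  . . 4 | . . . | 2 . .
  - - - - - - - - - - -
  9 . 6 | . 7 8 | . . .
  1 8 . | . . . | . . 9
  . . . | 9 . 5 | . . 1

Step 1. [r2c1∈{6}] r2c1 has the single candidate 6. So r2c1=6.
Step 2. [r6c4∈{1,5,7,8}] col 4 places 7 nowhere but r6c4, so r6c4=7.
Step 3. [r9c3∈{2}] r9c3 is down to just 2. So r9c3=2.
Step 4. [r6c5∈{1,5,8,9}] r6c5 is the only open cell in row 6 admitting 5 ⇒ r6c5=5.
Step 5. [r3c3∈{1,5}] in col 3, 1 fits only at r3c3, so r3c3=1.
Step 6. [r5c1∈{2,7}] in col 1, 2 fits only at r5c1. So r5c1=2.
Step 7. [r4c7∈{7,9}] 9 has one home in col 7: r4c7. So r4c7=9.
Step 8. [r6c8∈{6}] r6c8 is down to just 6 ⇒ r6c8=6.
Step 9. [r5c7∈{7,8}] in box 6, 7 fits only at r5c7 ⇒ r5c7=7.
Step 10. [r7c7∈{5}] r7c7 is down to just 5. So r7c7=5.
Step 11. [r9c1∈{3,7}] in col 1, 7 fits only at r9c1, so r9c1=7.
Step 12. [r9c8∈{4}] r9c8 has the single candidate 4. So r9c8=4.
Step 13. [r7c8∈{2}] r7c8's peers cover all but 2 ⇒ r7c8=2.
Step 14. [r5c6∈{4}] r5c6's peers cover all but 4, so r5c6=4.
Step 15. [r4c6∈{1}] r4c6's peers cover all but 1. So r4c6=1.
Step 16. [r9c2∈{3}] only 3 remains possible at r9c2 ⇒ r9c2=3.
Step 17. [r9c5∈{6}] only 6 remains possible at r9c5. So r9c5=6.
Step 18. [r1c6∈{3,6,9}] col 6 places 6 nowhere but r1c6, so r1c6=6.
Step 19. [r1c5∈{3,4,9}] across row 1, 3 lands solely at r1c5, so r1c5=3.
Step 20. [r8c5∈{2,4}] col 5 places 4 nowhere but r8c5 ⇒ r8c5=4.
Step 21. [r3c4∈{5,8}] across col 4, 8 lands solely at r3c4 ⇒ r3c4=8.
Step 22. [r3c5∈{9}] only 9 remains possible at r3c5 ⇒ r3c5=9.
Step 23. [r1c9∈{2}] only 2 remains possible at r1c9. So r1c9=2.
Step 24. [r2c2∈{5,9}] row 2 places 9 nowhere but r2c2, so r2c2=9.
Step 25. [r1c2∈{5}] nothing but 5 survives at r1c2. So r1c2=5.
Step 26. [r7c4∈{1}] r7c4 is down to just 1 ⇒ r7c4=1.
Step 27. [r2c5∈{1}] only 1 remains possible at r2c5, so r2c5=1.
Step 28. [r1c8∈{9}] r1c8 has the single candidate 9 ⇒ r1c8=9.
Step 29. [r6c6∈{9}] r6c6 has the single candidate 9 ⇒ r6c6=9.
Step 30. [r8c8∈{7}] r8c8's peers cover all but 7, so r8c8=7.
Step 31. [r4c2∈{7}] nothing but 7 survives at r4c2 ⇒ r4c2=7.
Step 32. [r2c9∈{7}] only 7 remains possible at r2c9 ⇒ r2c9=7.
Step 33. [r6c1∈{3}] r6c1's peers cover all but 3. So r6c1=3.
Step 34. [r6c2∈{1}] only 1 remains possible at r6c2 ⇒ r6c2=1.
Step 35. [r8c4∈{2}] nothing but 2 survives at r8c4. So r8c4=2.
Step 36. [r7c9∈{3}] r7c9's peers cover all but 3 ⇒ r7c9=3.
Step 37. [r6c9∈{8}] r6c9's peers cover all but 8. So r6c9=8.
Step 38. [r3c8∈{5}] r3c8 has the single candidate 5, so r3c8=5.
Step 39. [r9c7∈{8}] r9c7's peers cover all but 8 ⇒ r9c7=8.
Step 40. [r8c3∈{5}] r8c3 is down to just 5 ⇒ r8c3=5.
Step 41. [r1c4∈{4}] r1c4 has the single candidate 4. So r1c4=4.
Step 42. [r7c2∈{4}] r7c2 is down to just 4 ⇒ r7c2=4.
Step 43. [r4c5∈{2}] nothing but 2 survives at r4c5, so r4c5=2.
Step 44. [r8c6∈{3}] r8c6 has the single candidate 3, so r8c6=3.
Step 45. [r2c4∈{5}] r2c4 has the single candidate 5. So r2c4=5.
Step 46. [r5c2∈{6}] only 6 remains possible at r5c2. So r5c2=6.
Step 47. [r3c2∈{2}] r3c2 has the single candidate 2. So r3c2=2.
Step 48. [r5c5∈{8}] r5c5 has the single candidate 8. So r5c5=8.
Step 49. [r8c7∈{6}] r8c7's peers cover all but 6 ⇒ r8c7=6.
Step 50. [r3c9∈{6}] nothing but 6 survives at r3c9 ⇒ r3c9=6.

Answer: 8 5 7 4 3 6 1 9 2 / 6 9 3 5 1 2 4 8 7 / 4 2 1 8 9 7 3 5 6 / 5 7 8 6 2 1 9 3 4 / 2 6 9 3 8 4 7 1 5 / 3 1 4 7 5 9 2 6 8 / 9 4 6 1 7 8 5 2 3 / 1 8 5 2 4 3 6 7 9 / 7 3 2 9 6 5 8 4 1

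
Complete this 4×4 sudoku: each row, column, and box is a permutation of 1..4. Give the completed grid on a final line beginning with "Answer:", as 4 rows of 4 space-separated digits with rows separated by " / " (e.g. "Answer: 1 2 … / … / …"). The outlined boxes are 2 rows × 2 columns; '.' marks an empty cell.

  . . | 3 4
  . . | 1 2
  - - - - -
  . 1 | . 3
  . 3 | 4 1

Step 1. [r4c1∈{2}] r4c1 has the single candidate 2. So r4c1=2.
Step 2. [r2c2∈{4}] r2c2's peers cover all but 4, so r2c2=4.
Step 3. [r1c1∈{1}] r1c1's peers cover all but 1, so r1c1=1.
Step 4. [r2c1∈{3}] nothing but 3 survives at r2c1, so r2c1=3.
Step 5. [r1c2∈{2}] nothing but 2 survives at r1c2. So r1c2=2.
Step 6. [r3c3∈{2}] r3c3's peers cover all but 2 ⇒ r3c3=2.
Step 7. [r3c1∈{4}] nothing but 4 survives at r3c1, so r3c1=4.

Answer: 1 2 3 4 / 3 4 1 2 / 4 1 2 3 / 2 3 4 1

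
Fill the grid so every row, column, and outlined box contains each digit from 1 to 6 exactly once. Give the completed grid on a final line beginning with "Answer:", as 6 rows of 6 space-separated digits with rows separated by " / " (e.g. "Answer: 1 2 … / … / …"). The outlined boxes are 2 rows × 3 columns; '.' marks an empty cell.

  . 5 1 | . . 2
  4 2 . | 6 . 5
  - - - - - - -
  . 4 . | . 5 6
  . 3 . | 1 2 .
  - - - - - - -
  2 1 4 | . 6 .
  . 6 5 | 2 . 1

Step 1. [r5c6∈{3}] only 3 remains possible at r5c6. So r5c6=3.
Step 2. [r1c1∈{3,6}] across row 1, 6 lands solely at r1c1, so r1c1=6.
Step 3. [r1c4∈{3,4}] across col 4, 4 lands solely at r1c4 ⇒ r1c4=4.
Step 4. [r2c3∈{3}] r2c3 is down to just 3, so r2c3=3.
Step 5. [r6c1∈{3}] r6c1 has the single candidate 3, so r6c1=3.
Step 6. [r3c3∈{2}] only 2 remains possible at r3c3. So r3c3=2.
Step 7. [r3c1∈{1}] r3c1 has the single candidate 1 ⇒ r3c1=1.
Step 8. [r4c1∈{5}] only 5 remains possible at r4c1, so r4c1=5.
Step 9. [r1c5∈{3}] only 3 remains possible at r1c5. So r1c5=3.
Step 10. [r4c6∈{4}] nothing but 4 survives at r4c6. So r4c6=4.
Step 11. [r5c4∈{5}] only 5 remains possible at r5c4. So r5c4=5.
Step 12. [r6c5∈{4}] r6c5's peers cover all but 4, so r6c5=4.
Step 13. [r2c5∈{1}] r2c5 has the single candidate 1. So r2c5=1.
Step 14. [r4c3∈{6}] only 6 remains possible at r4c3. So r4c3=6.
Step 15. [r3c4∈{3}] nothing but 3 survives at r3c4 ⇒ r3c4=3.

Answer: 6 5 1 4 3 2 / 4 2 3 6 1 5 / 1 4 2 3 5 6 / 5 3 6 1 2 4 / 2 1 4 5 6 3 / 3 6 5 2 4 1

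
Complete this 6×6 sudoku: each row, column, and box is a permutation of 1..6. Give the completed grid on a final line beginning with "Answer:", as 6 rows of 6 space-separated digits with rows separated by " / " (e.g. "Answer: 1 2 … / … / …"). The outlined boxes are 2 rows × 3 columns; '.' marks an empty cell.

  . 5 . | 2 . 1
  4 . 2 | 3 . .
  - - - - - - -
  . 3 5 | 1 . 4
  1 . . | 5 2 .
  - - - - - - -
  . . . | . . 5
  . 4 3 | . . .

Step 1. [r3c5∈{6}] only 6 remains possible at r3c5, so r3c5=6.
Step 2. [r1c3∈{6}] r1c3 is down to just 6. So r1c3=6.
Step 3. [r5c2∈{1,2,6}] 2 has one home in col 2: r5c2, so r5c2=2.
Step 4. [r6c4∈{6}] r6c4 has the single candidate 6, so r6c4=6.
Step 5. [r5c5∈{1,3,4}] r5c5 is the only open cell in row 5 admitting 3 ⇒ r5c5=3.
Step 6. [r2c5∈{5}] r2c5 is down to just 5. So r2c5=5.
Step 7. [r5c3∈{1}] nothing but 1 survives at r5c3 ⇒ r5c3=1.
Step 8. [r5c4∈{4}] r5c4 has the single candidate 4. So r5c4=4.
Step 9. [r6c5∈{1}] r6c5's peers cover all but 1 ⇒ r6c5=1.
Step 10. [r4c6∈{3}] r4c6 is down to just 3, so r4c6=3.
Step 11. [r3c1∈{2}] r3c1's peers cover all but 2, so r3c1=2.
Step 12. [r5c1∈{6}] r5c1 has the single candidate 6. So r5c1=6.
Step 13. [r1c1∈{3}] r1c1 has the single candidate 3, so r1c1=3.
Step 14. [r4c2∈{6}] nothing but 6 survives at r4c2. So r4c2=6.
Step 15. [r1c5∈{4}] nothing but 4 survives at r1c5, so r1c5=4.
Step 16. [r4c3∈{4}] nothing but 4 survives at r4c3. So r4c3=4.
Step 17. [r6c1∈{5}] nothing but 5 survives at r6c1, so r6c1=5.
Step 18. [r2c6∈{6}] only 6 remains possible at r2c6, so r2c6=6.
Step 19. [r2c2∈{1}] only 1 remains possible at r2c2. So r2c2=1.
Step 20. [r6c6∈{2}] r6c6 is down to just 2, so r6c6=2.

Answer: 3 5 6 2 4 1 / 4 1 2 3 5 6 / 2 3 5 1 6 4 / 1 6 4 5 2 3 / 6 2 1 4 3 5 / 5 4 3 6 1 2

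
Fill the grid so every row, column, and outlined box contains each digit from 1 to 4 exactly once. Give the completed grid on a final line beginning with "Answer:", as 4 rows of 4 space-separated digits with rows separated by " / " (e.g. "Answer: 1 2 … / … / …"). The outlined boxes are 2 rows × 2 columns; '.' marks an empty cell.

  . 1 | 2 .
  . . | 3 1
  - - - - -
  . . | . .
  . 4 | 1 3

Step 1. [r3c4∈{2,4}] r3c4 is the only open cell in col 4 admitting 2, so r3c4=2.
Step 2. [r1c1∈{3,4}] across row 1, 3 lands solely at r1c1. So r1c1=3.
Step 3. [r2c2∈{2}] nothing but 2 survives at r2c2 ⇒ r2c2=2.
Step 4. [r2c1∈{4}] r2c1 is down to just 4 ⇒ r2c1=4.
Step 5. [r1c4∈{4}] nothing but 4 survives at r1c4. So r1c4=4.
Step 6. [r3c2∈{3}] nothing but 3 survives at r3c2. So r3c2=3.
Step 7. [r3c1∈{1}] only 1 remains possible at r3c1 ⇒ r3c1=1.
Step 8. [r3c3∈{4}] r3c3's peers cover all but 4, so r3c3=4.
Step 9. [r4c1∈{2}] nothing but 2 survives at r4c1 ⇒ r4c1=2.

Answer: 3 1 2 4 / 4 2 3 1 / 1 3 4 2 / 2 4 1 3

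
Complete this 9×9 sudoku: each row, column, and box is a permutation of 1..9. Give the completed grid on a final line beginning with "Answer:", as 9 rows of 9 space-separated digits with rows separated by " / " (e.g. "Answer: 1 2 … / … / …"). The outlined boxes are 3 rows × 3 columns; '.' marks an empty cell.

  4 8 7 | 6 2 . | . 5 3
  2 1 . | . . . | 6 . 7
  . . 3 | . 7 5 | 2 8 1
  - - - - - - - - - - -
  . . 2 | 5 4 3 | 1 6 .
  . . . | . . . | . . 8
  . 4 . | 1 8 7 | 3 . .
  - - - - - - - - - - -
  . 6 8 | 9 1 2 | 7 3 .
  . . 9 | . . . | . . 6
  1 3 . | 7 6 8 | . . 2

Step 1. [r4c9∈{9}] nothing but 9 survives at r4c9 ⇒ r4c9=9.
Step 2. [r7c1∈{5}] r7c1 is down to just 5, so r7c1=5.
Step 3. [r2c8∈{4,9}] 4 has one home in box 3: r2c8, so r2c8=4.
Step 4. [r5c2∈{5,7,9}] r5c2 is the only open cell in col 2 admitting 5, so r5c2=5.
Step 5. [r8c1∈{7}] nothing but 7 survives at r8c1 ⇒ r8c1=7.
Step 6. [r5c5∈{9}] nothing but 9 survives at r5c5, so r5c5=9.
Step 7. [r9c7∈{4,5,9}] in row 9, 5 fits only at r9c7 ⇒ r9c7=5.
Step 8. [r3c1∈{6,9}] r3c1 is the only open cell in row 3 admitting 6, so r3c1=6.
Step 9. [r2c5∈{3}] r2c5 has the single candidate 3 ⇒ r2c5=3.
Step 10. [r8c6∈{4}] r8c6 has the single candidate 4. So r8c6=4.
Step 11. [r5c8∈{2,7}] r5c8 is the only open cell in row 5 admitting 7, so r5c8=7.
Step 12. [r6c3∈{6}] only 6 remains possible at r6c3, so r6c3=6.
Step 13. [r2c6∈{9}] r2c6 has the single candidate 9. So r2c6=9.
Step 14. [r5c4∈{2}] only 2 remains possible at r5c4, so r5c4=2.
Step 15. [r5c3∈{1}] only 1 remains possible at r5c3 ⇒ r5c3=1.
Step 16. [r9c8∈{9}] r9c8's peers cover all but 9. So r9c8=9.
Step 17. [r9c3∈{4}] only 4 remains possible at r9c3 ⇒ r9c3=4.
Step 18. [r2c3∈{5}] r2c3 is down to just 5, so r2c3=5.
Step 19. [r4c1∈{8}] r4c1's peers cover all but 8. So r4c1=8.
Step 20. [r7c9∈{4}] r7c9 is down to just 4 ⇒ r7c9=4.
Step 21. [r1c6∈{1}] nothing but 1 survives at r1c6, so r1c6=1.
Step 22. [r5c7∈{4}] r5c7 is down to just 4. So r5c7=4.
Step 23. [r6c1∈{9}] only 9 remains possible at r6c1 ⇒ r6c1=9.
Step 24. [r3c2∈{9}] only 9 remains possible at r3c2, so r3c2=9.
Step 25. [r2c4∈{8}] r2c4 has the single candidate 8. So r2c4=8.
Step 26. [r6c8∈{2}] r6c8's peers cover all but 2. So r6c8=2.
Step 27. [r8c8∈{1}] r8c8 is down to just 1, so r8c8=1.
Step 28. [r8c2∈{2}] r8c2 has the single candidate 2. So r8c2=2.
Step 29. [r8c5∈{5}] r8c5's peers cover all but 5 ⇒ r8c5=5.
Step 30. [r3c4∈{4}] r3c4 is down to just 4 ⇒ r3c4=4.
Step 31. [r4c2∈{7}] only 7 remains possible at r4c2. So r4c2=7.
Step 32. [r8c4∈{3}] nothing but 3 survives at r8c4 ⇒ r8c4=3.
Step 33. [r5c1∈{3}] r5c1 is down to just 3, so r5c1=3.
Step 34. [r5c6∈{6}] r5c6 is down to just 6. So r5c6=6.
Step 35. [r1c7∈{9}] only 9 remains possible at r1c7, so r1c7=9.
Step 36. [r8c7∈{8}] r8c7 is down to just 8 ⇒ r8c7=8.
Step 37. [r6c9∈{5}] r6c9's peers cover all but 5. So r6c9=5.

Answer: 4 8 7 6 2 1 9 5 3 / 2 1 5 8 3 9 6 4 7 / 6 9 3 4 7 5 2 8 1 / 8 7 2 5 4 3 1 6 9 / 3 5 1 2 9 6 4 7 8 / 9 4 6 1 8 7 3 2 5 / 5 6 8 9 1 2 7 3 4 / 7 2 9 3 5 4 8 1 6 / 1 3 4 7 6 8 5 9 2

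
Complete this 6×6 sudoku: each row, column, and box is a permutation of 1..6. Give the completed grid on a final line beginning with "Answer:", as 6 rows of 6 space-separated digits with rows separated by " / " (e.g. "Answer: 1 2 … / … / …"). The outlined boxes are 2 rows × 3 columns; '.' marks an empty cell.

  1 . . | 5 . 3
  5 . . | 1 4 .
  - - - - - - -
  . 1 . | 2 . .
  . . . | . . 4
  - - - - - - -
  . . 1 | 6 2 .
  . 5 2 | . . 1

Step 1. [r4c4∈{3}] r4c4 is down to just 3, so r4c4=3.
Step 2. [r1c5∈{6}] r1c5 is down to just 6. So r1c5=6.
Step 3. [r6c1∈{3,4,6}] 6 has one home in row 6: r6c1. So r6c1=6.
Step 4. [r3c5∈{5}] r3c5 has the single candidate 5 ⇒ r3c5=5.
Step 5. [r1c2∈{2,4}] in row 1, 2 fits only at r1c2, so r1c2=2.
Step 6. [r4c2∈{6}] r4c2's peers cover all but 6 ⇒ r4c2=6.
Step 7. [r5c2∈{3,4}] in col 2, 4 fits only at r5c2. So r5c2=4.
Step 8. [r3c1∈{3,4}] r3c1 is the only open cell in col 1 admitting 4, so r3c1=4.
Step 9. [r2c2∈{3}] r2c2 is down to just 3 ⇒ r2c2=3.
Step 10. [r4c1∈{2}] r4c1 has the single candidate 2, so r4c1=2.
Step 11. [r5c6∈{5}] r5c6 has the single candidate 5. So r5c6=5.
Step 12. [r3c6∈{6}] only 6 remains possible at r3c6. So r3c6=6.
Step 13. [r3c3∈{3}] r3c3 is down to just 3 ⇒ r3c3=3.
Step 14. [r1c3∈{4}] r1c3 has the single candidate 4. So r1c3=4.
Step 15. [r6c4∈{4}] r6c4's peers cover all but 4 ⇒ r6c4=4.
Step 16. [r5c1∈{3}] r5c1 is down to just 3 ⇒ r5c1=3.
Step 17. [r2c6∈{2}] only 2 remains possible at r2c6, so r2c6=2.
Step 18. [r4c5∈{1}] r4c5 is down to just 1. So r4c5=1.
Step 19. [r6c5∈{3}] nothing but 3 survives at r6c5, so r6c5=3.
Step 20. [r4c3∈{5}] only 5 remains possible at r4c3 ⇒ r4c3=5.
Step 21. [r2c3∈{6}] nothing but 6 survives at r2c3 ⇒ r2c3=6.

Answer: 1 2 4 5 6 3 / 5 3 6 1 4 2 / 4 1 3 2 5 6 / 2 6 5 3 1 4 / 3 4 1 6 2 5 / 6 5 2 4 3 1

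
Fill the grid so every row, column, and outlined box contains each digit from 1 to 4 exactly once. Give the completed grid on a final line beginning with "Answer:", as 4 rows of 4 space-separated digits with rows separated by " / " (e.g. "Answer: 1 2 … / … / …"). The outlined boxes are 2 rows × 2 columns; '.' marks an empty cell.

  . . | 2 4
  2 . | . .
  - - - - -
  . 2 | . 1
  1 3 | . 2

Step 1. [r2c3∈{1,3}] 1 has one home in col 3: r2c3 ⇒ r2c3=1.
Step 2. [r3c1∈{4}] r3c1 is down to just 4 ⇒ r3c1=4.
Step 3. [r1c1∈{3}] r1c1 is down to just 3, so r1c1=3.
Step 4. [r2c4∈{3}] only 3 remains possible at r2c4. So r2c4=3.
Step 5. [r1c2∈{1}] r1c2 has the single candidate 1. So r1c2=1.
Step 6. [r3c3∈{3}] r3c3's peers cover all but 3, so r3c3=3.
Step 7. [r4c3∈{4}] r4c3's peers cover all but 4. So r4c3=4.
Step 8. [r2c2∈{4}] only 4 remains possible at r2c2. So r2c2=4.

Answer: 3 1 2 4 / 2 4 1 3 / 4 2 3 1 / 1 3 4 2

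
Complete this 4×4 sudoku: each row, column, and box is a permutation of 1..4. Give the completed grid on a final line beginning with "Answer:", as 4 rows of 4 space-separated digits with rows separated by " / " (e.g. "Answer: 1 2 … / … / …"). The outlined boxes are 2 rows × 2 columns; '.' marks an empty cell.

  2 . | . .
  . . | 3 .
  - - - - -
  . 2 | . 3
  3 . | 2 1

Step 1. [r1c4∈{4}] r1c4 is down to just 4 ⇒ r1c4=4.
Step 2. [r3c1∈{1,4}] r3c1 is the only open cell in row 3 admitting 1, so r3c1=1.
Step 3. [r2c2∈{1,4}] 1 has one home in row 2: r2c2 ⇒ r2c2=1.
Step 4. [r1c2∈{3}] r1c2's peers cover all but 3, so r1c2=3.
Step 5. [r2c1∈{4}] r2c1 is down to just 4. So r2c1=4.
Step 6. [r3c3∈{4}] r3c3's peers cover all but 4. So r3c3=4.
Step 7. [r2c4∈{2}] r2c4's peers cover all but 2, so r2c4=2.
Step 8. [r4c2∈{4}] nothing but 4 survives at r4c2. So r4c2=4.
Step 9. [r1c3∈{1}] only 1 remains possible at r1c3 ⇒ r1c3=1.

Answer: 2 3 1 4 / 4 1 3 2 / 1 2 4 3 / 3 4 2 1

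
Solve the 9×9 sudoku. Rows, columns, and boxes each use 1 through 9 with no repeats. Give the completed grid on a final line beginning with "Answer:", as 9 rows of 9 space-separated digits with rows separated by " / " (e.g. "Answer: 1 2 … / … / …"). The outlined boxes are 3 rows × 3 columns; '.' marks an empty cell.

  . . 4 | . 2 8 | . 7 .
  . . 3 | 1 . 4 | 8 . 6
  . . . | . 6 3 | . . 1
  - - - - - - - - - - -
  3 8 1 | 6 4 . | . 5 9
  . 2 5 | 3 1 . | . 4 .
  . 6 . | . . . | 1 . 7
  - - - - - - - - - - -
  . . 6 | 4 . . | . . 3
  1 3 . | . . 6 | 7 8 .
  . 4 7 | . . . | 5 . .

Step 1. [r6c3∈{9}] r6c3 has the single candidate 9. So r6c3=9.
Step 2. [r9c9∈{2}] only 2 remains possible at r9c9, so r9c9=2.
Step 3. [r7c7∈{9}] r7c7 has the single candidate 9 ⇒ r7c7=9.
Step 4. [r9c1∈{8,9}] box 7 places 9 nowhere but r9c1, so r9c1=9.
Step 5. [r7c2∈{5}] r7c2 is down to just 5, so r7c2=5.
Step 6. [r3c4∈{5,7,9}] across col 4, 7 lands solely at r3c4 ⇒ r3c4=7.
Step 7. [r3c1∈{2,5,8}] across row 3, 5 lands solely at r3c1, so r3c1=5.
Step 8. [r2c5∈{5,9}] r2c5 is the only open cell in row 2 admitting 5 ⇒ r2c5=5.
Step 9. [r4c7∈{2}] r4c7's peers cover all but 2, so r4c7=2.
Step 10. [r8c3∈{2}] r8c3 has the single candidate 2. So r8c3=2.
Step 11. [r7c6∈{1,2,7}] across row 7, 2 lands solely at r7c6, so r7c6=2.
Step 12. [r6c5∈{8}] r6c5's peers cover all but 8, so r6c5=8.
Step 13. [r3c2∈{9}] r3c2 is down to just 9 ⇒ r3c2=9.
Step 14. [r2c1∈{2,7}] col 1 places 2 nowhere but r2c1, so r2c1=2.
Step 15. [r8c4∈{5,9}] in row 8, 5 fits only at r8c4, so r8c4=5.
Step 16. [r5c1∈{7}] only 7 remains possible at r5c1 ⇒ r5c1=7.
Step 17. [r7c8∈{1}] r7c8's peers cover all but 1, so r7c8=1.
Step 18. [r9c5∈{3}] r9c5's peers cover all but 3 ⇒ r9c5=3.
Step 19. [r2c8∈{9}] nothing but 9 survives at r2c8, so r2c8=9.
Step 20. [r5c7∈{6}] only 6 remains possible at r5c7. So r5c7=6.
Step 21. [r9c8∈{6}] only 6 remains possible at r9c8. So r9c8=6.
Step 22. [r9c4∈{8}] r9c4's peers cover all but 8, so r9c4=8.
Step 23. [r6c8∈{3}] r6c8's peers cover all but 3 ⇒ r6c8=3.
Step 24. [r1c9∈{5}] r1c9 is down to just 5 ⇒ r1c9=5.
Step 25. [r3c3∈{8}] r3c3's peers cover all but 8. So r3c3=8.
Step 26. [r7c5∈{7}] r7c5's peers cover all but 7, so r7c5=7.
Step 27. [r3c8∈{2}] only 2 remains possible at r3c8. So r3c8=2.
Step 28. [r9c6∈{1}] only 1 remains possible at r9c6. So r9c6=1.
Step 29. [r3c7∈{4}] r3c7's peers cover all but 4, so r3c7=4.
Step 30. [r6c4∈{2}] only 2 remains possible at r6c4. So r6c4=2.
Step 31. [r1c1∈{6}] r1c1 is down to just 6 ⇒ r1c1=6.
Step 32. [r5c6∈{9}] r5c6 is down to just 9. So r5c6=9.
Step 33. [r4c6∈{7}] nothing but 7 survives at r4c6. So r4c6=7.
Step 34. [r1c7∈{3}] nothing but 3 survives at r1c7. So r1c7=3.
Step 35. [r1c4∈{9}] r1c4 has the single candidate 9, so r1c4=9.
Step 36. [r1c2∈{1}] nothing but 1 survives at r1c2, so r1c2=1.
Step 37. [r8c9∈{4}] r8c9 has the single candidate 4 ⇒ r8c9=4.
Step 38. [r6c1∈{4}] r6c1 has the single candidate 4. So r6c1=4.
Step 39. [r5c9∈{8}] nothing but 8 survives at r5c9, so r5c9=8.
Step 40. [r8c5∈{9}] r8c5 has the single candidate 9 ⇒ r8c5=9.
Step 41. [r7c1∈{8}] r7c1 is down to just 8. So r7c1=8.
Step 42. [r2c2∈{7}] only 7 remains possible at r2c2, so r2c2=7.
Step 43. [r6c6∈{5}] r6c6 is down to just 5 ⇒ r6c6=5.

Answer: 6 1 4 9 2 8 3 7 5 / 2 7 3 1 5 4 8 9 6 / 5 9 8 7 6 3 4 2 1 / 3 8 1 6 4 7 2 5 9 / 7 2 5 3 1 9 6 4 8 / 4 6 9 2 8 5 1 3 7 / 8 5 6 4 7 2 9 1 3 / 1 3 2 5 9 6 7 8 4 / 9 4 7 8 3 1 5 6 2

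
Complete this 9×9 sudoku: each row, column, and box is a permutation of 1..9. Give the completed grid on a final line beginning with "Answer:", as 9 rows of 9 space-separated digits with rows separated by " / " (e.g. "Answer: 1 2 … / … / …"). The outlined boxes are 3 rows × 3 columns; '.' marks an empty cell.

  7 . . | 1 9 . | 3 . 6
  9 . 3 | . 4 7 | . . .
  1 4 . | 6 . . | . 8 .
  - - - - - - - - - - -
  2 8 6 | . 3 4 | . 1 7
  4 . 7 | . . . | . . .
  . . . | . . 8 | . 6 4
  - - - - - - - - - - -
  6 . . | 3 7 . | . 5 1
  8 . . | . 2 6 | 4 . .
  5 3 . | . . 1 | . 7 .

Step 1. [r3c5∈{5}] nothing but 5 survives at r3c5, so r3c5=5.
Step 2. [r2c8∈{2}] r2c8 is down to just 2. So r2c8=2.
Step 3. [r5c6∈{2,5,9}] 5 has one home in col 6: r5c6, so r5c6=5.
Step 4. [r3c3∈{2}] r3c3 has the single candidate 2. So r3c3=2.
Step 5. [r7c6∈{9}] r7c6's peers cover all but 9, so r7c6=9.
Step 6. [r3c9∈{9}] only 9 remains possible at r3c9 ⇒ r3c9=9.
Step 7. [r7c7∈{2,8}] across row 7, 8 lands solely at r7c7, so r7c7=8.
Step 8. [r6c5∈{1}] nothing but 1 survives at r6c5, so r6c5=1.
Step 9. [r4c7∈{5,9}] 5 has one home in row 4: r4c7, so r4c7=5.
Step 10. [r1c2∈{5}] r1c2 is down to just 5 ⇒ r1c2=5.
Step 11. [r6c2∈{9}] r6c2 is down to just 9, so r6c2=9.
Step 12. [r6c7∈{2}] r6c7 is down to just 2 ⇒ r6c7=2.
Step 13. [r5c7∈{9}] r5c7 has the single candidate 9 ⇒ r5c7=9.
Step 14. [r8c9∈{3}] r8c9 is down to just 3, so r8c9=3.
Step 15. [r8c3∈{1,9}] across col 3, 1 lands solely at r8c3, so r8c3=1.
Step 16. [r9c4∈{4,8}] col 4 places 4 nowhere but r9c4. So r9c4=4.
Step 17. [r3c6∈{3}] r3c6's peers cover all but 3. So r3c6=3.
Step 18. [r8c8∈{9}] r8c8 has the single candidate 9, so r8c8=9.
Step 19. [r6c1∈{3}] r6c1 is down to just 3 ⇒ r6c1=3.
Step 20. [r6c3∈{5}] r6c3 has the single candidate 5. So r6c3=5.
Step 21. [r5c5∈{6}] r5c5's peers cover all but 6. So r5c5=6.
Step 22. [r3c7∈{7}] r3c7's peers cover all but 7, so r3c7=7.
Step 23. [r5c2∈{1}] nothing but 1 survives at r5c2, so r5c2=1.
Step 24. [r1c8∈{4}] only 4 remains possible at r1c8, so r1c8=4.
Step 25. [r1c3∈{8}] only 8 remains possible at r1c3 ⇒ r1c3=8.
Step 26. [r2c9∈{5}] nothing but 5 survives at r2c9 ⇒ r2c9=5.
Step 27. [r9c7∈{6}] nothing but 6 survives at r9c7, so r9c7=6.
Step 28. [r8c2∈{7}] r8c2 has the single candidate 7. So r8c2=7.
Step 29. [r7c3∈{4}] nothing but 4 survives at r7c3, so r7c3=4.
Step 30. [r9c3∈{9}] only 9 remains possible at r9c3. So r9c3=9.
Step 31. [r6c4∈{7}] r6c4 has the single candidate 7 ⇒ r6c4=7.
Step 32. [r8c4∈{5}] r8c4 has the single candidate 5. So r8c4=5.
Step 33. [r9c5∈{8}] nothing but 8 survives at r9c5. So r9c5=8.
Step 34. [r2c7∈{1}] r2c7's peers cover all but 1. So r2c7=1.
Step 35. [r5c9∈{8}] only 8 remains possible at r5c9, so r5c9=8.
Step 36. [r5c4∈{2}] r5c4 is down to just 2. So r5c4=2.
Step 37. [r9c9∈{2}] r9c9's peers cover all but 2, so r9c9=2.
Step 38. [r7c2∈{2}] r7c2's peers cover all but 2 ⇒ r7c2=2.
Step 39. [r1c6∈{2}] r1c6 is down to just 2. So r1c6=2.
Step 40. [r5c8∈{3}] r5c8's peers cover all but 3, so r5c8=3.
Step 41. [r4c4∈{9}] nothing but 9 survives at r4c4, so r4c4=9.
Step 42. [r2c4∈{8}] only 8 remains possible at r2c4, so r2c4=8.
Step 43. [r2c2∈{6}] r2c2's peers cover all but 6, so r2c2=6.

Answer: 7 5 8 1 9 2 3 4 6 / 9 6 3 8 4 7 1 2 5 / 1 4 2 6 5 3 7 8 9 / 2 8 6 9 3 4 5 1 7 / 4 1 7 2 6 5 9 3 8 / 3 9 5 7 1 8 2 6 4 / 6 2 4 3 7 9 8 5 1 / 8 7 1 5 2 6 4 9 3 / 5 3 9 4 8 1 6 7 2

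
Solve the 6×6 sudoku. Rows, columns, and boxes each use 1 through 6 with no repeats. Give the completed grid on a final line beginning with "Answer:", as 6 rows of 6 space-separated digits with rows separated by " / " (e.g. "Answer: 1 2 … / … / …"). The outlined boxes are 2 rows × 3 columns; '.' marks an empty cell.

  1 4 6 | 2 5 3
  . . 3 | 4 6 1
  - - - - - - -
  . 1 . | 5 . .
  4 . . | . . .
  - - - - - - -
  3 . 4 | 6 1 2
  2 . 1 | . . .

Step 1. [r4c2∈{2,3,5,6}] in col 2, 3 fits only at r4c2. So r4c2=3.
Step 2. [r3c5∈{2,3,4}] r3c5 is the only open cell in row 3 admitting 3, so r3c5=3.
Step 3. [r5c2∈{5}] r5c2's peers cover all but 5, so r5c2=5.
Step 4. [r3c6∈{4,6}] 4 has one home in row 3: r3c6 ⇒ r3c6=4.
Step 5. [r3c3∈{2}] r3c3 has the single candidate 2. So r3c3=2.
Step 6. [r4c3∈{5}] r4c3 is down to just 5 ⇒ r4c3=5.
Step 7. [r4c5∈{2}] r4c5's peers cover all but 2, so r4c5=2.
Step 8. [r4c6∈{6}] r4c6 has the single candidate 6, so r4c6=6.
Step 9. [r2c2∈{2}] nothing but 2 survives at r2c2, so r2c2=2.
Step 10. [r6c2∈{6}] nothing but 6 survives at r6c2. So r6c2=6.
Step 11. [r3c1∈{6}] r3c1's peers cover all but 6, so r3c1=6.
Step 12. [r4c4∈{1}] only 1 remains possible at r4c4. So r4c4=1.
Step 13. [r6c4∈{3}] nothing but 3 survives at r6c4 ⇒ r6c4=3.
Step 14. [r6c5∈{4}] r6c5 is down to just 4, so r6c5=4.
Step 15. [r2c1∈{5}] only 5 remains possible at r2c1. So r2c1=5.
Step 16. [r6c6∈{5}] only 5 remains possible at r6c6, so r6c6=5.

Answer: 1 4 6 2 5 3 / 5 2 3 4 6 1 / 6 1 2 5 3 4 / 4 3 5 1 2 6 / 3 5 4 6 1 2 / 2 6 1 3 4 5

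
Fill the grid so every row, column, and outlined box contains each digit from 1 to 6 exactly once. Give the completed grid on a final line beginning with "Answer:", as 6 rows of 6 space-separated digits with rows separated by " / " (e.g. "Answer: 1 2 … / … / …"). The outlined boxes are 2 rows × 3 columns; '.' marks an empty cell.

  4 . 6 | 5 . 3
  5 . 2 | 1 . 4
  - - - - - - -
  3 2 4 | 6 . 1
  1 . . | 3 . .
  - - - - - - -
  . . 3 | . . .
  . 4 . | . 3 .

Step 1. [r5c5∈{1,2,4,5,6}] across col 5, 1 lands solely at r5c5. So r5c5=1.
Step 2. [r4c3∈{5}] r4c3 has the single candidate 5, so r4c3=5.
Step 3. [r6c4∈{2}] nothing but 2 survives at r6c4 ⇒ r6c4=2.
Step 4. [r6c1∈{6}] nothing but 6 survives at r6c1. So r6c1=6.
Step 5. [r4c6∈{2}] only 2 remains possible at r4c6. So r4c6=2.
Step 6. [r6c6∈{5}] only 5 remains possible at r6c6. So r6c6=5.
Step 7. [r5c4∈{4}] r5c4's peers cover all but 4, so r5c4=4.
Step 8. [r4c5∈{4}] only 4 remains possible at r4c5, so r4c5=4.
Step 9. [r1c2∈{1}] only 1 remains possible at r1c2, so r1c2=1.
Step 10. [r6c3∈{1}] r6c3 is down to just 1, so r6c3=1.
Step 11. [r2c5∈{6}] r2c5 is down to just 6. So r2c5=6.
Step 12. [r5c6∈{6}] r5c6 is down to just 6, so r5c6=6.
Step 13. [r1c5∈{2}] r1c5 has the single candidate 2 ⇒ r1c5=2.
Step 14. [r4c2∈{6}] nothing but 6 survives at r4c2 ⇒ r4c2=6.
Step 15. [r5c2∈{5}] r5c2 is down to just 5. So r5c2=5.
Step 16. [r3c5∈{5}] r3c5 has the single candidate 5 ⇒ r3c5=5.
Step 17. [r2c2∈{3}] r2c2 is down to just 3. So r2c2=3.
Step 18. [r5c1∈{2}] only 2 remains possible at r5c1 ⇒ r5c1=2.

Answer: 4 1 6 5 2 3 / 5 3 2 1 6 4 / 3 2 4 6 5 1 / 1 6 5 3 4 2 / 2 5 3 4 1 6 / 6 4 1 2 3 5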